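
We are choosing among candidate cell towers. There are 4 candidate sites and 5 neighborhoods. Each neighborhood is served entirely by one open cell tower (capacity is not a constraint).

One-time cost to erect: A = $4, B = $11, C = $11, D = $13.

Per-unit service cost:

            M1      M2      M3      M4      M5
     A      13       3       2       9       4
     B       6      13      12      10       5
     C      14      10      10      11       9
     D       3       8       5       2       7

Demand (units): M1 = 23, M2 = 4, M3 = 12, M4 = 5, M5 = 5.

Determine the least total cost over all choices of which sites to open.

For any fixed open set, each neighborhood goes to its cheapest open site; total = fixed + service.
{A, D}: M1→D 3·23=69, M2→A 3·4=12, M3→A 2·12=24, M4→D 2·5=10, M5→A 4·5=20. Service 135; fixed 17; total 152.
{A, B, D}: service 135 + fixed 28 = 163
{A, C, D}: service 135 + fixed 28 = 163
{A, B, C, D}: service 135 + fixed 39 = 174
(All 15 nonempty subsets were checked; A and D is lowest.)

Minimum total cost: 152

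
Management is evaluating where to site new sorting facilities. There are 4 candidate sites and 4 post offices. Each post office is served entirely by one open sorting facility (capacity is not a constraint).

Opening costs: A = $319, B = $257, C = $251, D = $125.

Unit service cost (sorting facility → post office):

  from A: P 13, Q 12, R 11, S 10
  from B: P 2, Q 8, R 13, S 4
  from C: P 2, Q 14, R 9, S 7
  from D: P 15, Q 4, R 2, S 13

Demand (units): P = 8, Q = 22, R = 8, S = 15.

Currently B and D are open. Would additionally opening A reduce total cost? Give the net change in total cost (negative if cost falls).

No — net change +319 (cost rises by 319).

Current service cost with {B, D}: 180.
Adding A: each post office re-picks its cheapest; new service cost 180, saving 0.
Extra fixed cost: 319. Net change = 319 − 0 = 319.
(Totals: 562 → 881.)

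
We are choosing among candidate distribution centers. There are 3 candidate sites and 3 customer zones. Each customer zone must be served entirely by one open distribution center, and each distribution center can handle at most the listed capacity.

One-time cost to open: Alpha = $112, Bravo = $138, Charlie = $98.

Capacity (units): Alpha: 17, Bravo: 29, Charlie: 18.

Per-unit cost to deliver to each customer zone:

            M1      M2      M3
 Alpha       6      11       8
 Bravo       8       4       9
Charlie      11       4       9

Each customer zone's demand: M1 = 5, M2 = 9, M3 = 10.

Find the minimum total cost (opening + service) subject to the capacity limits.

Minimum total cost: 304

Open {Bravo}: M1→Bravo 8·5=40, M2→Bravo 4·9=36, M3→Bravo 9·10=90.
Loads: Bravo carries 24/29. Service 166; fixed 138; total 304.
Next best feasible plan costs 356.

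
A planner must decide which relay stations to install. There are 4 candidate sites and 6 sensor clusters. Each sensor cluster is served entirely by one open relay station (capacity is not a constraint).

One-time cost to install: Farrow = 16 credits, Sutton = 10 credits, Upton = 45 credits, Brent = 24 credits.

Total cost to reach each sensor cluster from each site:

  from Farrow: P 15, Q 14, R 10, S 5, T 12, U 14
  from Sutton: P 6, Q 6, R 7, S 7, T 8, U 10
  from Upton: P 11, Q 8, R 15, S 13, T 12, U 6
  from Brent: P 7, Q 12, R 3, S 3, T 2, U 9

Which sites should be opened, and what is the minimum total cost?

Open Sutton only; minimum total cost 54.

For any fixed open set, each sensor cluster goes to its cheapest open site; total = fixed + service.
{Sutton}: P→Sutton 6, Q→Sutton 6, R→Sutton 7, S→Sutton 7, T→Sutton 8, U→Sutton 10. Service 44; fixed 10; total 54.
{Brent}: service 36 + fixed 24 = 60
{Sutton, Brent}: service 29 + fixed 34 = 63
{Farrow, Sutton, Upton, Brent}: service 26 + fixed 95 = 121
(All 15 nonempty subsets were checked; Sutton only is lowest.)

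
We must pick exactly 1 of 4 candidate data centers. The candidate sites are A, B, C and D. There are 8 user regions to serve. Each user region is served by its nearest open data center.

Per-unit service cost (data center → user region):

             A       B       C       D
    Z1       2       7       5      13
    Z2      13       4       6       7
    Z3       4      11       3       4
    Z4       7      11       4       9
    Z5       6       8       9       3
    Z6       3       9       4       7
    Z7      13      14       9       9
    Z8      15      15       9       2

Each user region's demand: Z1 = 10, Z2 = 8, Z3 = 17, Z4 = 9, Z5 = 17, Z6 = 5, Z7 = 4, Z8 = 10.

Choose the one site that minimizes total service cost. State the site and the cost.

Choose D only; total service cost 477.

With exactly 1 open, each user region uses its cheapest among the chosen.
{D}: Z1→D 13·10=130, Z2→D 7·8=56, Z3→D 4·17=68, Z4→D 9·9=81, Z5→D 3·17=51, Z6→D 7·5=35, Z7→D 9·4=36, Z8→D 2·10=20. Service cost 477.
{C}: service cost 484
{A}: service cost 574
Among all 4 size-1 choices, {D} is lowest.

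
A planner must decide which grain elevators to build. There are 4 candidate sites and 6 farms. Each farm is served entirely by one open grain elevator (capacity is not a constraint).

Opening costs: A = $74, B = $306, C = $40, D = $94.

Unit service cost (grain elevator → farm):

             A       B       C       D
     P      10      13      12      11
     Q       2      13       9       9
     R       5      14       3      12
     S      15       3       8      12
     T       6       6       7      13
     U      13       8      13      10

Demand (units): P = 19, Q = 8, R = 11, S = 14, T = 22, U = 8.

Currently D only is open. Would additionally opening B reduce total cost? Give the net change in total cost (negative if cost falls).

No — net change +10 (cost rises by 10).

Current service cost with {D}: 947.
Adding B: each farm re-picks its cheapest; new service cost 651, saving 296.
Extra fixed cost: 306. Net change = 306 − 296 = 10.
(Totals: 1041 → 1051.)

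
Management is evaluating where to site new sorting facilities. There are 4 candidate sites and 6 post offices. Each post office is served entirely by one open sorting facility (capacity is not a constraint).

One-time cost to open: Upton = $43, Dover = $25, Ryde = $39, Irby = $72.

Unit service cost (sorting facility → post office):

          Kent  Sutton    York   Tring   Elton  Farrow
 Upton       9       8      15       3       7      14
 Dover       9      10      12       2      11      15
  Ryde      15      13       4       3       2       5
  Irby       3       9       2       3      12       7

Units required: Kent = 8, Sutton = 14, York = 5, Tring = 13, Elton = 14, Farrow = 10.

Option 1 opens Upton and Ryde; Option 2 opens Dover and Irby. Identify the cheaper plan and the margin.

Option 1 is cheaper by 104.

Option 1: {Upton, Ryde}: Kent→Upton 9·8=72, Sutton→Upton 8·14=112, York→Ryde 4·5=20, Tring→Upton 3·13=39, Elton→Ryde 2·14=28, Farrow→Ryde 5·10=50. Service 321; fixed 82; total 403.
Option 2: {Dover, Irby}: Kent→Irby 3·8=24, Sutton→Irby 9·14=126, York→Irby 2·5=10, Tring→Dover 2·13=26, Elton→Dover 11·14=154, Farrow→Irby 7·10=70. Service 410; fixed 97; total 507.
Difference: |403 − 507| = 104.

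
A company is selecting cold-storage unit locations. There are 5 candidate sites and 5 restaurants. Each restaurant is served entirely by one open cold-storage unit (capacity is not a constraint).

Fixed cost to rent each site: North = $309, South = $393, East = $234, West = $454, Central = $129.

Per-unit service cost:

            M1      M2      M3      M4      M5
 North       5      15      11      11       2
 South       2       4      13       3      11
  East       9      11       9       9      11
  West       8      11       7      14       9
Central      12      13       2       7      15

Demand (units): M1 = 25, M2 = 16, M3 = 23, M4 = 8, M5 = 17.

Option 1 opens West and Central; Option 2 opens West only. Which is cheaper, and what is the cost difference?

Option 1: {West, Central}: M1→West 8·25=200, M2→West 11·16=176, M3→Central 2·23=46, M4→Central 7·8=56, M5→West 9·17=153. Service 631; fixed 583; total 1214.
Option 2: {West}: M1→West 8·25=200, M2→West 11·16=176, M3→West 7·23=161, M4→West 14·8=112, M5→West 9·17=153. Service 802; fixed 454; total 1256.
Difference: |1214 − 1256| = 42.

Option 1 is cheaper by 42.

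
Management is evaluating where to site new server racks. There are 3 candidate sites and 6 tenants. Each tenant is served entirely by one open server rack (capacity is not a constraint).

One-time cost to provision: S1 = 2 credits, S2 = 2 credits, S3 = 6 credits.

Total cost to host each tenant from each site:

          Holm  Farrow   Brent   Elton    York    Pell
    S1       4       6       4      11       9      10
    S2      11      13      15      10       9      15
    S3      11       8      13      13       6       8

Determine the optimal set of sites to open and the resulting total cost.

For any fixed open set, each tenant goes to its cheapest open site; total = fixed + service.
{S1}: Holm→S1 4, Farrow→S1 6, Brent→S1 4, Elton→S1 11, York→S1 9, Pell→S1 10. Service 44; fixed 2; total 46.
{S1, S2}: service 43 + fixed 4 = 47
{S1, S3}: Holm→S1 4, Farrow→S1 6, Brent→S1 4, Elton→S1 11, York→S3 6, Pell→S3 8. Service 39; fixed 8; total 47.
{S1, S2, S3}: service 38 + fixed 10 = 48
No other subset beats 46.

Open S1 only; minimum total cost 46.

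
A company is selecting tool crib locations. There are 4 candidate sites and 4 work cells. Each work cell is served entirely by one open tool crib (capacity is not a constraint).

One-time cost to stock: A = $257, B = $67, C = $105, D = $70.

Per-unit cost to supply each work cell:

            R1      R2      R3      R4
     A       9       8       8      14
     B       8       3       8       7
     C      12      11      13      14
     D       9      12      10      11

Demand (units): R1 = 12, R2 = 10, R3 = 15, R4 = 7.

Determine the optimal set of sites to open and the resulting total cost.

For any fixed open set, each work cell goes to its cheapest open site; total = fixed + service.
{B}: R1→B 8·12=96, R2→B 3·10=30, R3→B 8·15=120, R4→B 7·7=49. Service 295; fixed 67; total 362.
{B, D}: service 295 + fixed 137 = 432
{B, C}: service 295 + fixed 172 = 467
{A, B, C, D}: R1→B 8·12=96, R2→B 3·10=30, R3→A 8·15=120, R4→B 7·7=49. Service 295; fixed 499; total 794.
No other subset beats 362.

Open B only; minimum total cost 362.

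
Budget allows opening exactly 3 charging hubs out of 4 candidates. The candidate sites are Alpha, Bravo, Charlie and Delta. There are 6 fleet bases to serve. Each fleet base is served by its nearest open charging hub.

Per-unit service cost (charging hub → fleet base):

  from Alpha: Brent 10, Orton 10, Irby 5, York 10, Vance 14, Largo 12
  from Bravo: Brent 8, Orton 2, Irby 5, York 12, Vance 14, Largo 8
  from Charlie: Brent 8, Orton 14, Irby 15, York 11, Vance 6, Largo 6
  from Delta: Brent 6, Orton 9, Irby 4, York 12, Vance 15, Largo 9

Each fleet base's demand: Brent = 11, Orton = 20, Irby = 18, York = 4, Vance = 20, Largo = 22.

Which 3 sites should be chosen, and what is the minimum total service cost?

With exactly 3 open, each fleet base uses its cheapest among the chosen.
{Bravo, Charlie, Delta}: Brent→Delta 6·11=66, Orton→Bravo 2·20=40, Irby→Delta 4·18=72, York→Charlie 11·4=44, Vance→Charlie 6·20=120, Largo→Charlie 6·22=132. Service cost 474.
{Alpha, Bravo, Charlie}: service cost 510
{Alpha, Charlie, Delta}: service cost 610
Among all 4 size-3 choices, {Bravo, Charlie, Delta} is lowest.

Choose Bravo, Charlie and Delta; total service cost 474.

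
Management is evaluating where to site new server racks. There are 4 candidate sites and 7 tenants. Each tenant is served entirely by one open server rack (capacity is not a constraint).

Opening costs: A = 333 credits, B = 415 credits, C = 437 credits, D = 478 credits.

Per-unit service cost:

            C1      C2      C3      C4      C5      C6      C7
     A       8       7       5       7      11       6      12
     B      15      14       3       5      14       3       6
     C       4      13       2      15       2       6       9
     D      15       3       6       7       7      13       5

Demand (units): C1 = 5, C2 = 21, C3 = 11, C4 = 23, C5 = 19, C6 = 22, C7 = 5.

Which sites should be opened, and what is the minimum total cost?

For any fixed open set, each tenant goes to its cheapest open site; total = fixed + service.
{A}: C1→A 8·5=40, C2→A 7·21=147, C3→A 5·11=55, C4→A 7·23=161, C5→A 11·19=209, C6→A 6·22=132, C7→A 12·5=60. Service 804; fixed 333; total 1137.
{D}: C1→D 15·5=75, C2→D 3·21=63, C3→D 6·11=66, C4→D 7·23=161, C5→D 7·19=133, C6→D 13·22=286, C7→D 5·5=25. Service 809; fixed 478; total 1287.
{B}: C1→B 15·5=75, C2→B 14·21=294, C3→B 3·11=33, C4→B 5·23=115, C5→B 14·19=266, C6→B 3·22=66, C7→B 6·5=30. Service 879; fixed 415; total 1294.
{A, B, C, D}: C1→C 4·5=20, C2→D 3·21=63, C3→C 2·11=22, C4→B 5·23=115, C5→C 2·19=38, C6→B 3·22=66, C7→D 5·5=25. Service 349; fixed 1663; total 2012.
(All 15 nonempty subsets were checked; A only is lowest.)

Open A only; minimum total cost 1137.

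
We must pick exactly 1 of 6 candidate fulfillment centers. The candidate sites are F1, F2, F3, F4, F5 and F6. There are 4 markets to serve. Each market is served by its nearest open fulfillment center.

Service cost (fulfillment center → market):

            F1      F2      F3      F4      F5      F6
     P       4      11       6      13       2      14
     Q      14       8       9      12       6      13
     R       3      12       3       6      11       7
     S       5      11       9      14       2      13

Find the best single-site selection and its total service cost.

With exactly 1 open, each market uses its cheapest among the chosen.
{F5}: P→F5 2, Q→F5 6, R→F5 11, S→F5 2. Service cost 21.
{F1}: service cost 26
{F3}: service cost 27
Among all 6 size-1 choices, {F5} is lowest.

Choose F5 only; total service cost 21.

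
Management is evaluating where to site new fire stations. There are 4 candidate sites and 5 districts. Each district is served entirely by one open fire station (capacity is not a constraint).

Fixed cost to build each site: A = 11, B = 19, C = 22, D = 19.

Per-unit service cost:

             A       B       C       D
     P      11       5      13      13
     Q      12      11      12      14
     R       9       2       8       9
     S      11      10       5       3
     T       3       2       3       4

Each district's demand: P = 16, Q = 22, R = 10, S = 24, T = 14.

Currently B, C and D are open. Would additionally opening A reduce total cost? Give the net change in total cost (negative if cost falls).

No — net change +11 (cost rises by 11).

Current service cost with {B, C, D}: 442.
Adding A: each district re-picks its cheapest; new service cost 442, saving 0.
Extra fixed cost: 11. Net change = 11 − 0 = 11.
(Totals: 502 → 513.)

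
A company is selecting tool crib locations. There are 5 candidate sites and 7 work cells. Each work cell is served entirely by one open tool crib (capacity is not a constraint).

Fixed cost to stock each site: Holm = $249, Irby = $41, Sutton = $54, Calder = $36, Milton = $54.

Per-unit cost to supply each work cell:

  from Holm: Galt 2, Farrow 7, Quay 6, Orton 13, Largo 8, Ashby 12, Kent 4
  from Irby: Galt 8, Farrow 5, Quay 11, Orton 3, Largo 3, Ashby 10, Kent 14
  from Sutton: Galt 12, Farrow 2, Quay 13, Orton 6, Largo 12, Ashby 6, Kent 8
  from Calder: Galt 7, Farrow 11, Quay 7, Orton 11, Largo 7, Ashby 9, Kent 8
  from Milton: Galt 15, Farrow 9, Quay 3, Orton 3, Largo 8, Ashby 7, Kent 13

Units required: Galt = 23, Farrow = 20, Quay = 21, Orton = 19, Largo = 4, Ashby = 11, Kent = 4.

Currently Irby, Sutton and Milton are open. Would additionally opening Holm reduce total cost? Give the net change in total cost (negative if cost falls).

Current service cost with {Irby, Sutton, Milton}: 454.
Adding Holm: each work cell re-picks its cheapest; new service cost 300, saving 154.
Extra fixed cost: 249. Net change = 249 − 154 = 95.
(Totals: 603 → 698.)

No — net change +95 (cost rises by 95).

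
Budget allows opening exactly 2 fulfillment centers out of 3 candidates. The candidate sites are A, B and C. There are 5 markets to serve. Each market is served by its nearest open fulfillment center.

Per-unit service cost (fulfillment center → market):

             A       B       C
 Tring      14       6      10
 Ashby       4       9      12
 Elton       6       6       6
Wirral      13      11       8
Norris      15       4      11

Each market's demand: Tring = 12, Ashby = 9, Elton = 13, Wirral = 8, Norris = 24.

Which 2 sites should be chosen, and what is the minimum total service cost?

Choose A and B; total service cost 370.

With exactly 2 open, each market uses its cheapest among the chosen.
{A, B}: Tring→B 6·12=72, Ashby→A 4·9=36, Elton→A 6·13=78, Wirral→B 11·8=88, Norris→B 4·24=96. Service cost 370.
{B, C}: service cost 391
{A, C}: service cost 562
Among all 3 size-2 choices, {A, B} is lowest.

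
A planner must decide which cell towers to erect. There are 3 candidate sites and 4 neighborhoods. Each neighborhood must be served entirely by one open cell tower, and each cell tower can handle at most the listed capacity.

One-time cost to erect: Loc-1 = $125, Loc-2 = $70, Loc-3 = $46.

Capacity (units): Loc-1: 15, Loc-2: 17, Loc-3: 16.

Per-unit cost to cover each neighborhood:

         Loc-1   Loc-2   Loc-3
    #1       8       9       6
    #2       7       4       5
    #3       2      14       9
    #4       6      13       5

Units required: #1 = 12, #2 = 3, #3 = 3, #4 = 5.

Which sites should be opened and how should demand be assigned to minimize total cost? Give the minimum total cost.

Minimum total cost: 288

Open {Loc-2, Loc-3}: #1→Loc-2 9·12=108, #2→Loc-2 4·3=12, #3→Loc-3 9·3=27, #4→Loc-3 5·5=25.
Loads: Loc-2 carries 15/17, Loc-3 carries 8/16. Service 172; fixed 116; total 288.
Next best feasible plan costs 291.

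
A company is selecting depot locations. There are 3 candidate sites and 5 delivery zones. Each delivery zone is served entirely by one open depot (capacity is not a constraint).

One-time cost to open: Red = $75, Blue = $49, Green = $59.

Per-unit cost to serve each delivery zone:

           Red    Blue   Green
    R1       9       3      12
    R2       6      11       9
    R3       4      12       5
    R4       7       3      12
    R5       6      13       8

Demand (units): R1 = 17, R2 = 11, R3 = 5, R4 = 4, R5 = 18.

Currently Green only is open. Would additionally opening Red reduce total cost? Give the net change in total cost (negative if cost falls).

Current service cost with {Green}: 520.
Adding Red: each delivery zone re-picks its cheapest; new service cost 375, saving 145.
Extra fixed cost: 75. Net change = 75 − 145 = -70.
(Totals: 579 → 509.)

Yes — net change −70 (cost falls by 70).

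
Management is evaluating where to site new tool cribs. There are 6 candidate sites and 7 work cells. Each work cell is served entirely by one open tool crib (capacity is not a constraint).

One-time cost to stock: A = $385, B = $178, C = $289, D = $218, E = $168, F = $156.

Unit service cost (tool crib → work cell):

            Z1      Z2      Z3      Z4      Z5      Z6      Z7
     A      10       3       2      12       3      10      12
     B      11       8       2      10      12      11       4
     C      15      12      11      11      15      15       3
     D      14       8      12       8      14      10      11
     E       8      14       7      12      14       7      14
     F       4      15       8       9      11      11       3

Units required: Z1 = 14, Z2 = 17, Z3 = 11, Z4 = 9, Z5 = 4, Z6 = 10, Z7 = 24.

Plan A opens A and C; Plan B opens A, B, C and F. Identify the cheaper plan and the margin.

Plan A: {A, C}: Z1→A 10·14=140, Z2→A 3·17=51, Z3→A 2·11=22, Z4→C 11·9=99, Z5→A 3·4=12, Z6→A 10·10=100, Z7→C 3·24=72. Service 496; fixed 674; total 1170.
Plan B: {A, B, C, F}: Z1→F 4·14=56, Z2→A 3·17=51, Z3→A 2·11=22, Z4→F 9·9=81, Z5→A 3·4=12, Z6→A 10·10=100, Z7→C 3·24=72. Service 394; fixed 1008; total 1402.
Difference: |1170 − 1402| = 232.

Plan A is cheaper by 232.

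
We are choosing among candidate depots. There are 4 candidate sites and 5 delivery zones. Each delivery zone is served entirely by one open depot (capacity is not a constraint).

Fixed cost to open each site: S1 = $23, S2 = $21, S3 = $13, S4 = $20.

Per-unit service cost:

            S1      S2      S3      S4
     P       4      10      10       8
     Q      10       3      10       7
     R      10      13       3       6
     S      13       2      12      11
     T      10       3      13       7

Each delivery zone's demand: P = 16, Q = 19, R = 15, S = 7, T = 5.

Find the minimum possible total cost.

Minimum total cost: 252

For any fixed open set, each delivery zone goes to its cheapest open site; total = fixed + service.
{S1, S2, S3}: P→S1 4·16=64, Q→S2 3·19=57, R→S3 3·15=45, S→S2 2·7=14, T→S2 3·5=15. Service 195; fixed 57; total 252.
{S1, S2, S3, S4}: service 195 + fixed 77 = 272
{S1, S2, S4}: service 240 + fixed 64 = 304
{S3}: service 544 + fixed 13 = 557
No other subset beats 252.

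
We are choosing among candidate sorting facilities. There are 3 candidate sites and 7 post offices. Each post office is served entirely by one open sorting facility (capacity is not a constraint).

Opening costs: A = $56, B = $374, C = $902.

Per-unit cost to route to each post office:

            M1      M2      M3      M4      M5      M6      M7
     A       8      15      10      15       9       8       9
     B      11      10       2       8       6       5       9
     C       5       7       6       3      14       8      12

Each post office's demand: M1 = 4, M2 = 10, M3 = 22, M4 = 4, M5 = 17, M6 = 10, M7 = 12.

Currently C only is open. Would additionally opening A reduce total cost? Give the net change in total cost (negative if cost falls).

Current service cost with {C}: 696.
Adding A: each post office re-picks its cheapest; new service cost 575, saving 121.
Extra fixed cost: 56. Net change = 56 − 121 = -65.
(Totals: 1598 → 1533.)

Yes — net change −65 (cost falls by 65).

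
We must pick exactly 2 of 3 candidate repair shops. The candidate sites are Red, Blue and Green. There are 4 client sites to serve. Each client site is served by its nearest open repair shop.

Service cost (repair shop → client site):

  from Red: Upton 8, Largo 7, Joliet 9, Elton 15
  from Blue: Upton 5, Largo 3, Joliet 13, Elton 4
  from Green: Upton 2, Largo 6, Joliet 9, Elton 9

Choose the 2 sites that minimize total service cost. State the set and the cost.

Choose Blue and Green; total service cost 18.

With exactly 2 open, each client site uses its cheapest among the chosen.
{Blue, Green}: Upton→Green 2, Largo→Blue 3, Joliet→Green 9, Elton→Blue 4. Service cost 18.
{Red, Blue}: service cost 21
{Red, Green}: service cost 26
Among all 3 size-2 choices, {Blue, Green} is lowest.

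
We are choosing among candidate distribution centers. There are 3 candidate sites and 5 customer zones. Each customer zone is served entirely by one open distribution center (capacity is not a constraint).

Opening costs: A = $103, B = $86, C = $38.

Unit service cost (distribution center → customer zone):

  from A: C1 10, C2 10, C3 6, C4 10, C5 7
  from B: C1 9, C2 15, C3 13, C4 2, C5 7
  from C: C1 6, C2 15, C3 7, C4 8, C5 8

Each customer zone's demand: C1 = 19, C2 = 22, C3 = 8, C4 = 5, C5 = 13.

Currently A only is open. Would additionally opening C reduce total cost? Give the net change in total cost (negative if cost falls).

Yes — net change −48 (cost falls by 48).

Current service cost with {A}: 599.
Adding C: each customer zone re-picks its cheapest; new service cost 513, saving 86.
Extra fixed cost: 38. Net change = 38 − 86 = -48.
(Totals: 702 → 654.)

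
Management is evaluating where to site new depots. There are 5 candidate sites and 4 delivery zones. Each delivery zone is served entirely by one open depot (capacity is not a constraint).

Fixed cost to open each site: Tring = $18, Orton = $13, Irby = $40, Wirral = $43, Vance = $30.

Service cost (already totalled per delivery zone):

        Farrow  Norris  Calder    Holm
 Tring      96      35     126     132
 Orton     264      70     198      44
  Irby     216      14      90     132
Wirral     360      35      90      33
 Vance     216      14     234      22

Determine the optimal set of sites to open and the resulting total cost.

For any fixed open set, each delivery zone goes to its cheapest open site; total = fixed + service.
{Tring, Vance}: Farrow→Tring 96, Norris→Vance 14, Calder→Tring 126, Holm→Vance 22. Service 258; fixed 48; total 306.
{Tring, Irby, Vance}: service 222 + fixed 88 = 310
{Tring, Wirral, Vance}: service 222 + fixed 91 = 313
{Tring, Orton, Irby, Wirral, Vance}: Farrow→Tring 96, Norris→Irby 14, Calder→Irby 90, Holm→Vance 22. Service 222; fixed 144; total 366.
No other subset beats 306.

Open Tring and Vance; minimum total cost 306.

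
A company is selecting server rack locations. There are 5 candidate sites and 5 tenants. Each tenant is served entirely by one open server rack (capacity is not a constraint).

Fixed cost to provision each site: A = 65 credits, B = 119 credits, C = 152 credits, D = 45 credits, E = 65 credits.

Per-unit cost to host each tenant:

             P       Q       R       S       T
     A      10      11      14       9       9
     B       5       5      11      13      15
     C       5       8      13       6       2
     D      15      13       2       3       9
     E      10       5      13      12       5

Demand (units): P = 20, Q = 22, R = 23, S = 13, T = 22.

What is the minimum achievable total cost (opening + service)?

Minimum total cost: 601

For any fixed open set, each tenant goes to its cheapest open site; total = fixed + service.
{C, D, E}: P→C 5·20=100, Q→E 5·22=110, R→D 2·23=46, S→D 3·13=39, T→C 2·22=44. Service 339; fixed 262; total 601.
{C, D}: P→C 5·20=100, Q→C 8·22=176, R→D 2·23=46, S→D 3·13=39, T→C 2·22=44. Service 405; fixed 197; total 602.
{D, E}: service 505 + fixed 110 = 615
{A, B, C, D, E}: service 339 + fixed 446 = 785
No other subset beats 601.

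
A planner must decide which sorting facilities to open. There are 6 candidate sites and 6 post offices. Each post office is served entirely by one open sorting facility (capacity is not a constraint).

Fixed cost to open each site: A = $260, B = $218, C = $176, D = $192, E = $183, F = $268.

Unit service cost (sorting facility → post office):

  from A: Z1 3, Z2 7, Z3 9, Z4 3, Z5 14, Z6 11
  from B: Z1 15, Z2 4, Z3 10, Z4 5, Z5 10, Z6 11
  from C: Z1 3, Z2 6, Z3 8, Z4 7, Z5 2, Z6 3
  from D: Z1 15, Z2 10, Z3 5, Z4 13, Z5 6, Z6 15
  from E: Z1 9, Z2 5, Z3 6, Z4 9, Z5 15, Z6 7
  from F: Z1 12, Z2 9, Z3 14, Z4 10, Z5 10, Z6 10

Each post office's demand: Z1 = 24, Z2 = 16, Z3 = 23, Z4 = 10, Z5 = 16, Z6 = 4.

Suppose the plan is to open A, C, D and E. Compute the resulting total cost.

Total cost: 1152

Each post office is assigned to its cheapest site among the open ones.
{A, C, D, E}: Z1→A 3·24=72, Z2→E 5·16=80, Z3→D 5·23=115, Z4→A 3·10=30, Z5→C 2·16=32, Z6→C 3·4=12. Service 341; fixed 811; total 1152.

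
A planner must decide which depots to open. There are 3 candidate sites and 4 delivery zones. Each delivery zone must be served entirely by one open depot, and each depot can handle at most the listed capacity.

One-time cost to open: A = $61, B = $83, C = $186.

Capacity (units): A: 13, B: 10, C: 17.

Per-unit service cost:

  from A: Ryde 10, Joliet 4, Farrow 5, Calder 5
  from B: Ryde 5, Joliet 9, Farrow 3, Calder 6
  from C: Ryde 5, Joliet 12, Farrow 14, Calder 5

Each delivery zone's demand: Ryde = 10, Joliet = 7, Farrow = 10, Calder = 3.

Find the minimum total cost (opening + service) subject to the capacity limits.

Minimum total cost: 446

Open {A, C}: Ryde→C 5·10=50, Joliet→C 12·7=84, Farrow→A 5·10=50, Calder→A 5·3=15.
Loads: A carries 13/13, C carries 17/17. Service 199; fixed 247; total 446.
Next best feasible plan costs 453.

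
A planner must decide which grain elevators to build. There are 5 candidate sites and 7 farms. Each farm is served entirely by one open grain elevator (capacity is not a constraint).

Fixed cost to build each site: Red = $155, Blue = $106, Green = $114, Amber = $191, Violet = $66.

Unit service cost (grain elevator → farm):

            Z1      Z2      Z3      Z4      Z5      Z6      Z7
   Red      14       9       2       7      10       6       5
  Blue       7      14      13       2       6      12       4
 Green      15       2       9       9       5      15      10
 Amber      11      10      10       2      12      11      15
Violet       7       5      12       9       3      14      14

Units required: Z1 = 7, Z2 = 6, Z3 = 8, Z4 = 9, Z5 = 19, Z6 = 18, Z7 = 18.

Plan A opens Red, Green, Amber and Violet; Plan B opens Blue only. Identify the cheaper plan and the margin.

Plan A: {Red, Green, Amber, Violet}: Z1→Violet 7·7=49, Z2→Green 2·6=12, Z3→Red 2·8=16, Z4→Amber 2·9=18, Z5→Violet 3·19=57, Z6→Red 6·18=108, Z7→Red 5·18=90. Service 350; fixed 526; total 876.
Plan B: {Blue}: Z1→Blue 7·7=49, Z2→Blue 14·6=84, Z3→Blue 13·8=104, Z4→Blue 2·9=18, Z5→Blue 6·19=114, Z6→Blue 12·18=216, Z7→Blue 4·18=72. Service 657; fixed 106; total 763.
Difference: |876 − 763| = 113.

Plan B is cheaper by 113.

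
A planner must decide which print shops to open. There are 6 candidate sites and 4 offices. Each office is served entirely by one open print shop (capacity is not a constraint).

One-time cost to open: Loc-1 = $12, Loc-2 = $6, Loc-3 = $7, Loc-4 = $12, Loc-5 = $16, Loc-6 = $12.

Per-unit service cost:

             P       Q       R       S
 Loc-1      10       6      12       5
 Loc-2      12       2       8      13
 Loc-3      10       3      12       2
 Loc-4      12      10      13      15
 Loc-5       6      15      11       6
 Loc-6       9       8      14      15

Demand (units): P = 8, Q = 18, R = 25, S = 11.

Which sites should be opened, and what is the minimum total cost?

For any fixed open set, each office goes to its cheapest open site; total = fixed + service.
{Loc-2, Loc-3, Loc-5}: P→Loc-5 6·8=48, Q→Loc-2 2·18=36, R→Loc-2 8·25=200, S→Loc-3 2·11=22. Service 306; fixed 29; total 335.
{Loc-1, Loc-2, Loc-3, Loc-5}: service 306 + fixed 41 = 347
{Loc-2, Loc-3, Loc-4, Loc-5}: P→Loc-5 6·8=48, Q→Loc-2 2·18=36, R→Loc-2 8·25=200, S→Loc-3 2·11=22. Service 306; fixed 41; total 347.
{Loc-1, Loc-2, Loc-3, Loc-4, Loc-5, Loc-6}: service 306 + fixed 65 = 371
No other subset beats 335.

Open Loc-2, Loc-3 and Loc-5; minimum total cost 335.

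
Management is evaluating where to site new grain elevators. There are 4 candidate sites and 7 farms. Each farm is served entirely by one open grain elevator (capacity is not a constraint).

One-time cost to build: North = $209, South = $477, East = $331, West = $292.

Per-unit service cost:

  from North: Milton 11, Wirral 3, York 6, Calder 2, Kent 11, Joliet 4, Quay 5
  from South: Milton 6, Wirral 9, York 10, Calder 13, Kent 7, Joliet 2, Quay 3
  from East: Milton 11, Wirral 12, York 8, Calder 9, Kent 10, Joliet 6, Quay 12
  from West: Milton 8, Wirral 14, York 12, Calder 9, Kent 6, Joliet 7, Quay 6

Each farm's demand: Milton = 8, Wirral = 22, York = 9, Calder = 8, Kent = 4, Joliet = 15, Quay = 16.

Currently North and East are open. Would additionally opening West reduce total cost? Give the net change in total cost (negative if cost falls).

No — net change +252 (cost rises by 252).

Current service cost with {North, East}: 404.
Adding West: each farm re-picks its cheapest; new service cost 364, saving 40.
Extra fixed cost: 292. Net change = 292 − 40 = 252.
(Totals: 944 → 1196.)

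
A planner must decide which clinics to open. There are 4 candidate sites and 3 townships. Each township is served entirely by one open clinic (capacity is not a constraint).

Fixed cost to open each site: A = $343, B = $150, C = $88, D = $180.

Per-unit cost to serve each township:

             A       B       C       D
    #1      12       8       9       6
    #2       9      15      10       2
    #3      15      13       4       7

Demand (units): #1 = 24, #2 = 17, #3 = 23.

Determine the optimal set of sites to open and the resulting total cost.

Open D only; minimum total cost 519.

For any fixed open set, each township goes to its cheapest open site; total = fixed + service.
{D}: #1→D 6·24=144, #2→D 2·17=34, #3→D 7·23=161. Service 339; fixed 180; total 519.
{C, D}: service 270 + fixed 268 = 538
{C}: #1→C 9·24=216, #2→C 10·17=170, #3→C 4·23=92. Service 478; fixed 88; total 566.
{A, B, C, D}: service 270 + fixed 761 = 1031
No other subset beats 519.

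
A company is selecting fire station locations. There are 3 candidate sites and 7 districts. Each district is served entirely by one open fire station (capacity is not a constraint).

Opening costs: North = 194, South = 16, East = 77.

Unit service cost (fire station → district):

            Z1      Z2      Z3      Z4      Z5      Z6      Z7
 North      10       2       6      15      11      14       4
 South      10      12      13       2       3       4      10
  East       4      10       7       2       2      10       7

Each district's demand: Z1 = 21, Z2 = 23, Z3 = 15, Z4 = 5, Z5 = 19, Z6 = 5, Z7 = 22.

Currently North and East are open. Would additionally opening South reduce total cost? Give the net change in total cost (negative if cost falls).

Yes — net change −14 (cost falls by 14).

Current service cost with {North, East}: 406.
Adding South: each district re-picks its cheapest; new service cost 376, saving 30.
Extra fixed cost: 16. Net change = 16 − 30 = -14.
(Totals: 677 → 663.)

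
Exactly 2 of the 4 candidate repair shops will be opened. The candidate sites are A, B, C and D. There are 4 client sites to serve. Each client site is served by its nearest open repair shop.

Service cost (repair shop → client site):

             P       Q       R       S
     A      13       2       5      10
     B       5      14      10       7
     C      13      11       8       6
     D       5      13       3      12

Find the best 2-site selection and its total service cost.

With exactly 2 open, each client site uses its cheapest among the chosen.
{A, B}: P→B 5, Q→A 2, R→A 5, S→B 7. Service cost 19.
{A, D}: service cost 20
{C, D}: service cost 25
Among all 6 size-2 choices, {A, B} is lowest.

Choose A and B; total service cost 19.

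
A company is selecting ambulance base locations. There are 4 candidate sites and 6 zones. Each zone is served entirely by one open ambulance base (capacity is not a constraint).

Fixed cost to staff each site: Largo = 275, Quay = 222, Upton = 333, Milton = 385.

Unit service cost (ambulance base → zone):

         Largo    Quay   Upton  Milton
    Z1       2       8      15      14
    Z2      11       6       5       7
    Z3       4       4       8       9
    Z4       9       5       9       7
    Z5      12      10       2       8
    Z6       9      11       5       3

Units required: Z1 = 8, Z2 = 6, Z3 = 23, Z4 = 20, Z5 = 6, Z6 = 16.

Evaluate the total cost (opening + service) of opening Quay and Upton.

Total cost: 933

Each zone is assigned to its cheapest site among the open ones.
{Quay, Upton}: Z1→Quay 8·8=64, Z2→Upton 5·6=30, Z3→Quay 4·23=92, Z4→Quay 5·20=100, Z5→Upton 2·6=12, Z6→Upton 5·16=80. Service 378; fixed 555; total 933.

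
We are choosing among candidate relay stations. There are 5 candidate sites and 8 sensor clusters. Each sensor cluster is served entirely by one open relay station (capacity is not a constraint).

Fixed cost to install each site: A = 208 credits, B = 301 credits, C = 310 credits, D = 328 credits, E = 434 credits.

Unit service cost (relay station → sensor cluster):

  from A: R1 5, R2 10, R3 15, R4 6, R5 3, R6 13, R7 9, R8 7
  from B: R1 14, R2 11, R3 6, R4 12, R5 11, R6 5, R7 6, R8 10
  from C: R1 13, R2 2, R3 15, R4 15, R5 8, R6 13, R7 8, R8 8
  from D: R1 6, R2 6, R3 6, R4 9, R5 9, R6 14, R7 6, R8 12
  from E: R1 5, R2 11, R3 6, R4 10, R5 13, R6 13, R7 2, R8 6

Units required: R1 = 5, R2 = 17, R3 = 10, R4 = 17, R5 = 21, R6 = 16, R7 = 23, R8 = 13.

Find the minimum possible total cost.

For any fixed open set, each sensor cluster goes to its cheapest open site; total = fixed + service.
{A}: R1→A 5·5=25, R2→A 10·17=170, R3→A 15·10=150, R4→A 6·17=102, R5→A 3·21=63, R6→A 13·16=208, R7→A 9·23=207, R8→A 7·13=91. Service 1016; fixed 208; total 1224.
{A, B}: service 729 + fixed 509 = 1238
{A, D}: R1→A 5·5=25, R2→D 6·17=102, R3→D 6·10=60, R4→A 6·17=102, R5→A 3·21=63, R6→A 13·16=208, R7→D 6·23=138, R8→A 7·13=91. Service 789; fixed 536; total 1325.
{A, B, C, D, E}: R1→A 5·5=25, R2→C 2·17=34, R3→B 6·10=60, R4→A 6·17=102, R5→A 3·21=63, R6→B 5·16=80, R7→E 2·23=46, R8→E 6·13=78. Service 488; fixed 1581; total 2069.
No other subset beats 1224.

Minimum total cost: 1224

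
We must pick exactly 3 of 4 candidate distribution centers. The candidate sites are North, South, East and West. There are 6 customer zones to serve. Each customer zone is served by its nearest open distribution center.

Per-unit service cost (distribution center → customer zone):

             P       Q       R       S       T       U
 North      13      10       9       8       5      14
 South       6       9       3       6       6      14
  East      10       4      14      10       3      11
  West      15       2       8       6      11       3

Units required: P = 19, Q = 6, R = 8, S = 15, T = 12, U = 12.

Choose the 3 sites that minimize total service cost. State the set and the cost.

Choose South, East and West; total service cost 312.

With exactly 3 open, each customer zone uses its cheapest among the chosen.
{South, East, West}: P→South 6·19=114, Q→West 2·6=12, R→South 3·8=24, S→South 6·15=90, T→East 3·12=36, U→West 3·12=36. Service cost 312.
{North, South, West}: service cost 336
{North, South, East}: service cost 420
Among all 4 size-3 choices, {South, East, West} is lowest.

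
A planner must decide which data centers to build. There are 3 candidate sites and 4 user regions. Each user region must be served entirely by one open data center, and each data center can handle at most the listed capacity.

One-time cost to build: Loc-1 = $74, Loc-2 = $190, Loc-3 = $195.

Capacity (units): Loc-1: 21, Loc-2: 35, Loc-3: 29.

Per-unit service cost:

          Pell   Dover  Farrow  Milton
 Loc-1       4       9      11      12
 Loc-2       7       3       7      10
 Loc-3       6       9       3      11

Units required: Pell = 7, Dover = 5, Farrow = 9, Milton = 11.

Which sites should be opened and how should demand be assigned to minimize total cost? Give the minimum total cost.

Open {Loc-2}: Pell→Loc-2 7·7=49, Dover→Loc-2 3·5=15, Farrow→Loc-2 7·9=63, Milton→Loc-2 10·11=110.
Loads: Loc-2 carries 32/35. Service 237; fixed 190; total 427.
Next best feasible plan costs 480.

Minimum total cost: 427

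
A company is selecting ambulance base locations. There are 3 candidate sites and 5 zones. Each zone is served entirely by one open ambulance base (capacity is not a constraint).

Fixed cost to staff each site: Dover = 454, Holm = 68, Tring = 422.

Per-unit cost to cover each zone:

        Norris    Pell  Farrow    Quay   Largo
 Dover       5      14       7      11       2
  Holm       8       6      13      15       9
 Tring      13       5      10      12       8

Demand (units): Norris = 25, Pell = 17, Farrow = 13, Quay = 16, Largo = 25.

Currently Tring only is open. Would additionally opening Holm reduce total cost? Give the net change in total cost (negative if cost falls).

Current service cost with {Tring}: 932.
Adding Holm: each zone re-picks its cheapest; new service cost 807, saving 125.
Extra fixed cost: 68. Net change = 68 − 125 = -57.
(Totals: 1354 → 1297.)

Yes — net change −57 (cost falls by 57).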